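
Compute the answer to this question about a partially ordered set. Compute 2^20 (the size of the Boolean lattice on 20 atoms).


Power set = 2^n.
2^20 = 1048576


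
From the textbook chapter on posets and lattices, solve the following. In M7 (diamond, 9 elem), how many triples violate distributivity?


Distributive law: a ^ (b v c) = (a ^ b) v (a ^ c).
Check all 9^3 = 729 ordered triples (a,b,c).
  e.g. a=a1, b=a2, c=a3: lhs=a1 != rhs=0
  e.g. a=a1, b=a2, c=a4: lhs=a1 != rhs=0
Total violating triples: 210


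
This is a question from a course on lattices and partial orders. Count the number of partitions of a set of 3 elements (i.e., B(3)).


B(n) = number of set partitions of an n-element set.
B(n) satisfies the recurrence: B(n+1) = sum_k C(n,k)*B(k).
B(3) = 5


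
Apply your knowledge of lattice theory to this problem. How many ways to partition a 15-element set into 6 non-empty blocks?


S(n,k) = k*S(n-1,k) + S(n-1,k-1).
S(14,6) = 63436373, S(14,5) = 40075035
S(15,6) = 6*63436373 + 40075035 = 380618238 + 40075035
S(15,6) = 420693273


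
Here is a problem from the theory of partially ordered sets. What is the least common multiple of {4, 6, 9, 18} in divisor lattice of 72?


In a divisor lattice, join = lcm (least common multiple).
Compute lcm iteratively: start with first element, then lcm(current, next).
Elements: [4, 6, 9, 18]
lcm(4,6) = 12
lcm(12,9) = 36
lcm(36,18) = 36
Final lcm = 36


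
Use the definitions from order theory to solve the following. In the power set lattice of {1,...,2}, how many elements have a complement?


An element a is complemented if some b has a meet b = bottom, a join b = top.
every subset A has complement S\A, so all elements are complemented.
Complemented elements: {}, {1}, {2}, {1,2}
Count: 4


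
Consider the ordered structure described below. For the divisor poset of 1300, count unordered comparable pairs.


A comparable pair {a,b} has a < b or b < a in the order.
Count unordered pairs where one element is strictly below the other.
Examples: {1,2}, {1,4}, {1,5}, {1,10}, ...
Total comparable pairs: 90


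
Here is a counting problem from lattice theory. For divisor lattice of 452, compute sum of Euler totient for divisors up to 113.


Divisors of 452 up to 113: [1, 2, 4, 113]
phi values: [1, 1, 2, 112]
Sum = 116


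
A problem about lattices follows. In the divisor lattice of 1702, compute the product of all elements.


Divisors of 1702: [1, 2, 23, 37, 46, 74, 851, 1702]
Product = n^(d(n)/2) = 1702^(8/2)
Product = 8391473414416


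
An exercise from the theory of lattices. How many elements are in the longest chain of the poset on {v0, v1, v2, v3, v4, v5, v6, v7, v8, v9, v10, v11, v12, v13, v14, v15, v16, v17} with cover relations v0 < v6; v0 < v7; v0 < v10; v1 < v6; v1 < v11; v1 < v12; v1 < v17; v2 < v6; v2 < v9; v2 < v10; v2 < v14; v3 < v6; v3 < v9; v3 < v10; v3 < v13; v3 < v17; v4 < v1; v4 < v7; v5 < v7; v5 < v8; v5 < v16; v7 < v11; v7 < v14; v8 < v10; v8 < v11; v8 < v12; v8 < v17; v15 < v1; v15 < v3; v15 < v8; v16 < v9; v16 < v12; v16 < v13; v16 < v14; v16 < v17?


A chain is a totally ordered subset; we count the number of elements in a maximum chain.
Compute, for each element x, the size of the longest chain ending at x:
  v0: 1
  v2: 1
  v4: 1
  v5: 1
  v15: 1
  v3: 2
  ...
A maximum chain: v4 < v1 < v6
Number of elements in the longest chain: 3


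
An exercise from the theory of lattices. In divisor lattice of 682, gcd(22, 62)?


Meet=gcd.
gcd(22,62)=2


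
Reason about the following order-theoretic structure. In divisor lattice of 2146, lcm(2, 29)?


Join=lcm.
gcd(2,29)=1
lcm=58


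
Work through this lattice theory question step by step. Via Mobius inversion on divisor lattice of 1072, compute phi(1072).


phi(n) = n * prod_{p|n} (1 - 1/p).
Prime divisors of 1072: [2, 67]
phi(1072) = 1072 * (1 - 1/2) * (1 - 1/67)
phi(1072) = 528


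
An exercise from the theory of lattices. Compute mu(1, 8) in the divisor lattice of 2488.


In a divisor lattice, mu(a,b) = mu(b/a) where mu is the classical Mobius function.
b/a = 8/1 = 8
Prime factorization of 8: primes [2]
8 is not squarefree, so mu(8) = 0


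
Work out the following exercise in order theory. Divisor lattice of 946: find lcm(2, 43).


In a divisor lattice, join = lcm (least common multiple).
gcd(2,43) = 1
lcm(2,43) = 2*43/gcd = 86/1 = 86


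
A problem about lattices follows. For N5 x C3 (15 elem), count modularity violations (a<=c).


Modular law: if a <= c then a v (b ^ c) = (a v b) ^ c.
Check all triples (a,b,c) with a <= c among 15 elements.
  e.g. a=(a,0), b=(c,0), c=(b,0): lhs=(a,0) != rhs=(b,0)
  e.g. a=(a,0), b=(c,1), c=(b,0): lhs=(a,0) != rhs=(b,0)
Total violating triples: 18


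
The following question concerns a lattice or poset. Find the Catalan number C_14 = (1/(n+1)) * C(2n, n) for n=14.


C(n) = C(2n, n) / (n+1).
C(28, 14) = 40116600
C(14) = 40116600 / 15 = 2674440


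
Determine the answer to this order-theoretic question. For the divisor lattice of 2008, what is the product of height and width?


Height = length of longest chain minus 1; width = size of largest antichain.
A maximum chain: 1 | 251 | 502 | 1004 | 2008  (height 4).
A maximum antichain: {2, 251}  (width 2).
Product = 4 * 2 = 8


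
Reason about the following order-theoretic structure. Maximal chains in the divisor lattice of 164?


A maximal chain goes from the minimum element to a maximal element via cover relations.
Counting all min-to-max paths in the cover graph.
Total maximal chains: 3


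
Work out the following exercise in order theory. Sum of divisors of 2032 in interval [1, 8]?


Interval [1,8] in divisors of 2032: [1, 2, 4, 8]
Sum = 15


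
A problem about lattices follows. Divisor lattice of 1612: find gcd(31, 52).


In a divisor lattice, meet = gcd (greatest common divisor).
By Euclidean algorithm or factoring: gcd(31,52) = 1


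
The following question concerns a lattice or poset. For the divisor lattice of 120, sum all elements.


sigma(n) = sum of divisors.
Divisors of 120: [1, 2, 3, 4, 5, 6, 8, 10, 12, 15, 20, 24, 30, 40, 60, 120]
Sum = 360


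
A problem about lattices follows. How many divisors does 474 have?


Divisors of 474: [1, 2, 3, 6, 79, 158, 237, 474]
Count: 8


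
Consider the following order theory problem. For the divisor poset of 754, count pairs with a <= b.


The order relation is {(a,b) : a <= b}, reflexive so it includes (a,a).
Examples: (1,1), (1,13), (1,2), (1,26), (1,29), ...
Total ordered pairs: 27


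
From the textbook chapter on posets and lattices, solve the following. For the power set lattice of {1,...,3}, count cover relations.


A cover relation a -< b holds when a < b with no c strictly between.
Cover relations:
  {} -< {1}
  {} -< {2}
  {} -< {3}
  {1} -< {1,2}
  {1} -< {1,3}
  {2} -< {1,2}
  {2} -< {2,3}
  {3} -< {1,3}
  ...4 more
Total: 12


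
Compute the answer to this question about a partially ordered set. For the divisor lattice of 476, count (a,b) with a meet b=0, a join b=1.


Complement pair (a,b): a meet b = bottom, a join b = top.
Here: gcd(a,b)=1 and lcm(a,b)=476, i.e. a*b=476 with a,b coprime.
Pairs found: (1,476), (4,119), (7,68), (17,28), ... (4 more)
Total ordered pairs: 8


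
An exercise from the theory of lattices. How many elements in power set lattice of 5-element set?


Power set = 2^n.
2^5 = 32


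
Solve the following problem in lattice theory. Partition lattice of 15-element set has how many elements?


B(n) = number of set partitions of an n-element set.
B(n) satisfies the recurrence: B(n+1) = sum_k C(n,k)*B(k).
B(15) = 1382958545


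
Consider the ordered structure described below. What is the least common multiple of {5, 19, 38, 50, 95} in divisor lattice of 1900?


In a divisor lattice, join = lcm (least common multiple).
Compute lcm iteratively: start with first element, then lcm(current, next).
Elements: [5, 19, 38, 50, 95]
lcm(5,19) = 95
lcm(95,38) = 190
lcm(190,50) = 950
lcm(950,95) = 950
Final lcm = 950


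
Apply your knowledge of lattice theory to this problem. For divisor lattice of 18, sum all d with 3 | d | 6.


Interval [3,6] in divisors of 18: [3, 6]
Sum = 9


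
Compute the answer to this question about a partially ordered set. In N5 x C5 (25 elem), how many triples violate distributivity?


Distributive law: a ^ (b v c) = (a ^ b) v (a ^ c).
Check all 25^3 = 15625 ordered triples (a,b,c).
  e.g. a=(b,0), b=(a,0), c=(c,0): lhs=(b,0) != rhs=(a,0)
  e.g. a=(b,0), b=(a,0), c=(c,1): lhs=(b,0) != rhs=(a,0)
Total violating triples: 250


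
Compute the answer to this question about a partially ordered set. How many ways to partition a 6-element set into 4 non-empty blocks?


S(n,k) = k*S(n-1,k) + S(n-1,k-1).
S(5,4) = 10, S(5,3) = 25
S(6,4) = 4*10 + 25 = 40 + 25
S(6,4) = 65


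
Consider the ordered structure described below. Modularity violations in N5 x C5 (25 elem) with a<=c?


Modular law: if a <= c then a v (b ^ c) = (a v b) ^ c.
Check all triples (a,b,c) with a <= c among 25 elements.
  e.g. a=(a,0), b=(c,0), c=(b,0): lhs=(a,0) != rhs=(b,0)
  e.g. a=(a,0), b=(c,1), c=(b,0): lhs=(a,0) != rhs=(b,0)
Total violating triples: 75


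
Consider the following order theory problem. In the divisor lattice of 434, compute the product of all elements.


Divisors of 434: [1, 2, 7, 14, 31, 62, 217, 434]
Product = n^(d(n)/2) = 434^(8/2)
Product = 35477982736


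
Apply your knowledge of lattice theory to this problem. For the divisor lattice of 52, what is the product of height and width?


Height = length of longest chain minus 1; width = size of largest antichain.
A maximum chain: 1 | 13 | 26 | 52  (height 3).
A maximum antichain: {2, 13}  (width 2).
Product = 3 * 2 = 6


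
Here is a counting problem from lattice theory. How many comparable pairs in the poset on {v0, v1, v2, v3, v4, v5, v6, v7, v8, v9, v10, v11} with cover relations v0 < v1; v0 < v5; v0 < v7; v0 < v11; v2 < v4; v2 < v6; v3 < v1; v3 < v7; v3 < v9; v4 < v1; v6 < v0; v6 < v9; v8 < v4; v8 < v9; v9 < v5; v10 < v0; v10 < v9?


A comparable pair {a,b} has a < b or b < a in the order.
Count unordered pairs where one element is strictly below the other.
Examples: {v0,v1}, {v0,v2}, {v0,v5}, {v0,v6}, ...
Total comparable pairs: 34


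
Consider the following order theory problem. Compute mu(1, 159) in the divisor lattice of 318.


In a divisor lattice, mu(a,b) = mu(b/a) where mu is the classical Mobius function.
b/a = 159/1 = 159
Prime factorization of 159: primes [3, 53]
159 is squarefree with 2 prime factor(s), so mu(159) = (-1)^2 = 1


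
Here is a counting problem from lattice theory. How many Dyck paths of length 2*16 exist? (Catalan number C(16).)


C(n) = C(2n, n) / (n+1).
C(32, 16) = 601080390
C(16) = 601080390 / 17 = 35357670


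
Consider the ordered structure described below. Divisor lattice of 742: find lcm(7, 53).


In a divisor lattice, join = lcm (least common multiple).
gcd(7,53) = 1
lcm(7,53) = 7*53/gcd = 371/1 = 371


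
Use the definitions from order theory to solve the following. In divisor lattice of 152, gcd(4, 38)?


Meet=gcd.
gcd(4,38)=2


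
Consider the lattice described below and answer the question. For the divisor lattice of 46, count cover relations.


A cover relation a -< b holds when a < b with no c strictly between.
Cover relations:
  1 -< 2
  1 -< 23
  2 -< 46
  23 -< 46
Total: 4


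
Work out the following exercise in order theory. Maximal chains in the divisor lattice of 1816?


A maximal chain goes from the minimum element to a maximal element via cover relations.
Counting all min-to-max paths in the cover graph.
Total maximal chains: 4


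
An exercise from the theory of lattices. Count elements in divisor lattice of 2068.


Divisors of 2068: [1, 2, 4, 11, 22, 44, 47, 94, 188, 517, 1034, 2068]
Count: 12


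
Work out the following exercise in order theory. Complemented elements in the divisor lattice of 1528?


An element a is complemented if some b has a meet b = bottom, a join b = top.
a is complemented iff gcd(a, n/a)=1, i.e. a is a unitary divisor of 1528.
Complemented elements: 1, 8, 191, 1528
Count: 4


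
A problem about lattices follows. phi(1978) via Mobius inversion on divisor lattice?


phi(n) = n * prod_{p|n} (1 - 1/p).
Prime divisors of 1978: [2, 23, 43]
phi(1978) = 1978 * (1 - 1/2) * (1 - 1/23) * (1 - 1/43)
phi(1978) = 924


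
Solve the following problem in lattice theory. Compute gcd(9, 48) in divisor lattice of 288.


In a divisor lattice, meet = gcd (greatest common divisor).
By Euclidean algorithm or factoring: gcd(9,48) = 3


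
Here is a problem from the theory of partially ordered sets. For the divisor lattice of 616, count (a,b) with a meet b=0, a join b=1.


Complement pair (a,b): a meet b = bottom, a join b = top.
Here: gcd(a,b)=1 and lcm(a,b)=616, i.e. a*b=616 with a,b coprime.
Pairs found: (1,616), (7,88), (8,77), (11,56), ... (4 more)
Total ordered pairs: 8


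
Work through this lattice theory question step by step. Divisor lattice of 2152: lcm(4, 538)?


Join=lcm.
gcd(4,538)=2
lcm=1076


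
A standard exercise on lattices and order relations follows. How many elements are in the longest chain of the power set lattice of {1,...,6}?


A chain is a totally ordered subset; we count the number of elements in a maximum chain.
Compute, for each element x, the size of the longest chain ending at x:
  {}: 1
  {1}: 2
  {2}: 2
  {3}: 2
  {4}: 2
  {5}: 2
  ...
A maximum chain: {} < {1} < {1,2} < {1,2,3} < {1,2,3,4} < {1,2,3,4,5} < {1,2,3,4,5,6}
Number of elements in the longest chain: 7


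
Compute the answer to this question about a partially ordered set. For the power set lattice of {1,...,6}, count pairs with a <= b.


The order relation is {(a,b) : a <= b}, reflexive so it includes (a,a).
Examples: ({},{}), ({},{1,2}), ({},{1,2,3}), ({},{1,2,3,4}), ({},{1,2,3,4,5}), ...
Total ordered pairs: 729


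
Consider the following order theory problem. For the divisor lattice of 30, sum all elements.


sigma(n) = sum of divisors.
Divisors of 30: [1, 2, 3, 5, 6, 10, 15, 30]
Sum = 72


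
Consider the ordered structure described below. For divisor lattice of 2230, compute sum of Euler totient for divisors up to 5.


Divisors of 2230 up to 5: [1, 2, 5]
phi values: [1, 1, 4]
Sum = 6


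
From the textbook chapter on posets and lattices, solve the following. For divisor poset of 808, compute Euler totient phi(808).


phi(n) = n * prod_{p|n} (1 - 1/p).
Prime divisors of 808: [2, 101]
phi(808) = 808 * (1 - 1/2) * (1 - 1/101)
phi(808) = 400


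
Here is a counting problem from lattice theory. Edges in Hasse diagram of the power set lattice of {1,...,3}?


A cover relation a -< b holds when a < b with no c strictly between.
Cover relations:
  {} -< {1}
  {} -< {2}
  {} -< {3}
  {1} -< {1,2}
  {1} -< {1,3}
  {2} -< {1,2}
  {2} -< {2,3}
  {3} -< {1,3}
  ...4 more
Total: 12


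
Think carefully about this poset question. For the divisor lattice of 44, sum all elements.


sigma(n) = sum of divisors.
Divisors of 44: [1, 2, 4, 11, 22, 44]
Sum = 84


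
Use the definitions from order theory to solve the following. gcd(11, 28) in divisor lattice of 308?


Meet=gcd.
gcd(11,28)=1


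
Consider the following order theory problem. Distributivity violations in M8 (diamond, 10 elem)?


Distributive law: a ^ (b v c) = (a ^ b) v (a ^ c).
Check all 10^3 = 1000 ordered triples (a,b,c).
  e.g. a=a1, b=a2, c=a3: lhs=a1 != rhs=0
  e.g. a=a1, b=a2, c=a4: lhs=a1 != rhs=0
Total violating triples: 336


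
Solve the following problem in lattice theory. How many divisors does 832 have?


Divisors of 832: [1, 2, 4, 8, 13, 16, 26, 32, 52, 64, 104, 208, 416, 832]
Count: 14


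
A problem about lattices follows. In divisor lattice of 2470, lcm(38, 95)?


Join=lcm.
gcd(38,95)=19
lcm=190


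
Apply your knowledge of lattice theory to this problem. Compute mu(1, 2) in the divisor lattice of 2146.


In a divisor lattice, mu(a,b) = mu(b/a) where mu is the classical Mobius function.
b/a = 2/1 = 2
Prime factorization of 2: primes [2]
2 is squarefree with 1 prime factor(s), so mu(2) = (-1)^1 = -1


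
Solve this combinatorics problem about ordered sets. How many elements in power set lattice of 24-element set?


Power set = 2^n.
2^24 = 16777216


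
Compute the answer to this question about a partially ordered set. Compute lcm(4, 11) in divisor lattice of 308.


In a divisor lattice, join = lcm (least common multiple).
gcd(4,11) = 1
lcm(4,11) = 4*11/gcd = 44/1 = 44


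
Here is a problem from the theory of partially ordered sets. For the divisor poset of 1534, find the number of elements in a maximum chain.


A chain is a totally ordered subset; we count the number of elements in a maximum chain.
Compute, for each element x, the size of the longest chain ending at x:
  1: 1
  2: 2
  13: 2
  59: 2
  26: 3
  118: 3
  ...
A maximum chain: 1 < 2 < 26 < 1534
Number of elements in the longest chain: 4


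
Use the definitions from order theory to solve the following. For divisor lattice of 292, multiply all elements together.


Divisors of 292: [1, 2, 4, 73, 146, 292]
Product = n^(d(n)/2) = 292^(6/2)
Product = 24897088


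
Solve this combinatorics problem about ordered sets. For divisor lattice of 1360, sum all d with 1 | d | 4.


Interval [1,4] in divisors of 1360: [1, 2, 4]
Sum = 7


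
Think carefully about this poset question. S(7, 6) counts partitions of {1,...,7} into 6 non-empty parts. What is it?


S(n,k) = k*S(n-1,k) + S(n-1,k-1).
S(6,6) = 1, S(6,5) = 15
S(7,6) = 6*1 + 15 = 6 + 15
S(7,6) = 21


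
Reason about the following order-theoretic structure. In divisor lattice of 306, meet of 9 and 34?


In a divisor lattice, meet = gcd (greatest common divisor).
By Euclidean algorithm or factoring: gcd(9,34) = 1


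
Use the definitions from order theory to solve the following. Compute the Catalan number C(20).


C(n) = C(2n, n) / (n+1).
C(40, 20) = 137846528820
C(20) = 137846528820 / 21 = 6564120420


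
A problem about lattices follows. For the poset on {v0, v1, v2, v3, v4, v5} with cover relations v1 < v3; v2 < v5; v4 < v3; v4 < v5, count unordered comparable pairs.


A comparable pair {a,b} has a < b or b < a in the order.
Count unordered pairs where one element is strictly below the other.
Examples: {v1,v3}, {v2,v5}, {v3,v4}, {v4,v5}
Total comparable pairs: 4


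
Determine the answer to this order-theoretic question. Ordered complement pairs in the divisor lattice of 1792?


Complement pair (a,b): a meet b = bottom, a join b = top.
Here: gcd(a,b)=1 and lcm(a,b)=1792, i.e. a*b=1792 with a,b coprime.
Pairs found: (1,1792), (7,256), (256,7), (1792,1)
Total ordered pairs: 4


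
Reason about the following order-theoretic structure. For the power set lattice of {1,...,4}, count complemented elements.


An element a is complemented if some b has a meet b = bottom, a join b = top.
every subset A has complement S\A, so all elements are complemented.
Complemented elements: {}, {1}, {2}, {3}, {4}, {1,2}, ... (10 more)
Count: 16


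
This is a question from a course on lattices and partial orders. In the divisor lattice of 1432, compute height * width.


Height = length of longest chain minus 1; width = size of largest antichain.
A maximum chain: 1 | 179 | 358 | 716 | 1432  (height 4).
A maximum antichain: {2, 179}  (width 2).
Product = 4 * 2 = 8


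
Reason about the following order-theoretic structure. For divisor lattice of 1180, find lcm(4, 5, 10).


In a divisor lattice, join = lcm (least common multiple).
Compute lcm iteratively: start with first element, then lcm(current, next).
Elements: [4, 5, 10]
lcm(4,5) = 20
lcm(20,10) = 20
Final lcm = 20


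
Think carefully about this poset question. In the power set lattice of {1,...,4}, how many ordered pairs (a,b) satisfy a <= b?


The order relation is {(a,b) : a <= b}, reflexive so it includes (a,a).
Examples: ({},{}), ({},{1,2}), ({},{1,2,3}), ({},{1,2,3,4}), ({},{1,2,4}), ...
Total ordered pairs: 81


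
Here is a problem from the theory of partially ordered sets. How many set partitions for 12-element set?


B(n) = number of set partitions of an n-element set.
B(n) satisfies the recurrence: B(n+1) = sum_k C(n,k)*B(k).
B(12) = 4213597


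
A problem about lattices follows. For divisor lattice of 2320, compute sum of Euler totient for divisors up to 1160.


Divisors of 2320 up to 1160: [1, 2, 4, 5, 8, 10, 16, 20, 29, 40, 58, 80, 116, 145, 232, 290, 464, 580, 1160]
phi values: [1, 1, 2, 4, 4, 4, 8, 8, 28, 16, 28, 32, 56, 112, 112, 112, 224, 224, 448]
Sum = 1424


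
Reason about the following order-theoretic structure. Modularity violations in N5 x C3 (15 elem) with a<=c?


Modular law: if a <= c then a v (b ^ c) = (a v b) ^ c.
Check all triples (a,b,c) with a <= c among 15 elements.
  e.g. a=(a,0), b=(c,0), c=(b,0): lhs=(a,0) != rhs=(b,0)
  e.g. a=(a,0), b=(c,1), c=(b,0): lhs=(a,0) != rhs=(b,0)
Total violating triples: 18


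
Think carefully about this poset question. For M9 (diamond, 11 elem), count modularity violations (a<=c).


Modular law: if a <= c then a v (b ^ c) = (a v b) ^ c.
Check all triples (a,b,c) with a <= c among 11 elements.
This lattice is modular (diamonds M_m and their chain-products are modular).
Total violating triples: 0


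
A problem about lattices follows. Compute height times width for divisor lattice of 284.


Height = length of longest chain minus 1; width = size of largest antichain.
A maximum chain: 1 | 71 | 142 | 284  (height 3).
A maximum antichain: {2, 71}  (width 2).
Product = 3 * 2 = 6


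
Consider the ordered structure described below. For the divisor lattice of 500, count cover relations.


A cover relation a -< b holds when a < b with no c strictly between.
Cover relations:
  1 -< 2
  1 -< 5
  2 -< 4
  2 -< 10
  4 -< 20
  5 -< 10
  5 -< 25
  10 -< 20
  ...9 more
Total: 17


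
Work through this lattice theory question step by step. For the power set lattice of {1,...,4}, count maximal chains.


A maximal chain goes from the minimum element to a maximal element via cover relations.
Counting all min-to-max paths in the cover graph.
Total maximal chains: 24


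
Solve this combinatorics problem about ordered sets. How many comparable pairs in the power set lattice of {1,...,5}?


A comparable pair {a,b} has a < b or b < a in the order.
Count unordered pairs where one element is strictly below the other.
Examples: {{},{1}}, {{},{2}}, {{},{3}}, {{},{4}}, ...
Total comparable pairs: 211


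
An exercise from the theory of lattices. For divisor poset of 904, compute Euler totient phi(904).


phi(n) = n * prod_{p|n} (1 - 1/p).
Prime divisors of 904: [2, 113]
phi(904) = 904 * (1 - 1/2) * (1 - 1/113)
phi(904) = 448


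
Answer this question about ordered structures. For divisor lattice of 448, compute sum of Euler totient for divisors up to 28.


Divisors of 448 up to 28: [1, 2, 4, 7, 8, 14, 16, 28]
phi values: [1, 1, 2, 6, 4, 6, 8, 12]
Sum = 40


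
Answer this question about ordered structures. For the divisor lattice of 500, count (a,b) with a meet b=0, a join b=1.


Complement pair (a,b): a meet b = bottom, a join b = top.
Here: gcd(a,b)=1 and lcm(a,b)=500, i.e. a*b=500 with a,b coprime.
Pairs found: (1,500), (4,125), (125,4), (500,1)
Total ordered pairs: 4


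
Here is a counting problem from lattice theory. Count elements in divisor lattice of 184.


Divisors of 184: [1, 2, 4, 8, 23, 46, 92, 184]
Count: 8


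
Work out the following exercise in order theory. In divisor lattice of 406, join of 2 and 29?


In a divisor lattice, join = lcm (least common multiple).
gcd(2,29) = 1
lcm(2,29) = 2*29/gcd = 58/1 = 58


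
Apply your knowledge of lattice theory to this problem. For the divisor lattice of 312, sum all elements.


sigma(n) = sum of divisors.
Divisors of 312: [1, 2, 3, 4, 6, 8, 12, 13, 24, 26, 39, 52, 78, 104, 156, 312]
Sum = 840


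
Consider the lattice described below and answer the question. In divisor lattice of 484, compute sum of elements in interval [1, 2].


Interval [1,2] in divisors of 484: [1, 2]
Sum = 3


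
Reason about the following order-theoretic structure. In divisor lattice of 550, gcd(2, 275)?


Meet=gcd.
gcd(2,275)=1


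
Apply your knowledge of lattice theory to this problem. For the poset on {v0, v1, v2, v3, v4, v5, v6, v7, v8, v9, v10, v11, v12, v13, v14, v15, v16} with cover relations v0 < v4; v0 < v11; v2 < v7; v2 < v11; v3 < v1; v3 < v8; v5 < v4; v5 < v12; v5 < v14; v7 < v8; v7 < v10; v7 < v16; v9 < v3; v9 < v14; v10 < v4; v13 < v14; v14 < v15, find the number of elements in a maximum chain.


A chain is a totally ordered subset; we count the number of elements in a maximum chain.
Compute, for each element x, the size of the longest chain ending at x:
  v0: 1
  v2: 1
  v5: 1
  v6: 1
  v9: 1
  v13: 1
  ...
A maximum chain: v2 < v7 < v10 < v4
Number of elements in the longest chain: 4


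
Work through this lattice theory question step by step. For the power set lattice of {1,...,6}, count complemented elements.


An element a is complemented if some b has a meet b = bottom, a join b = top.
every subset A has complement S\A, so all elements are complemented.
Complemented elements: {}, {1}, {2}, {3}, {4}, {5}, ... (58 more)
Count: 64


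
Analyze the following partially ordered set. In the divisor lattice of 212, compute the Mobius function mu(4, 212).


In a divisor lattice, mu(a,b) = mu(b/a) where mu is the classical Mobius function.
b/a = 212/4 = 53
Prime factorization of 53: primes [53]
53 is squarefree with 1 prime factor(s), so mu(53) = (-1)^1 = -1


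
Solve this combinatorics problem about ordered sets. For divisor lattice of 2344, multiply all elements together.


Divisors of 2344: [1, 2, 4, 8, 293, 586, 1172, 2344]
Product = n^(d(n)/2) = 2344^(8/2)
Product = 30187728080896


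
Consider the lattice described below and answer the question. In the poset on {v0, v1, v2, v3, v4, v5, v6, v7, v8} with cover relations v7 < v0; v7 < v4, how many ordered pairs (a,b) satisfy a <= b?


The order relation is {(a,b) : a <= b}, reflexive so it includes (a,a).
Examples: (v0,v0), (v1,v1), (v2,v2), (v3,v3), (v4,v4), ...
Total ordered pairs: 11


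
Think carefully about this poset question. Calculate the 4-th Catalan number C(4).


C(n) = C(2n, n) / (n+1).
C(8, 4) = 70
C(4) = 70 / 5 = 14


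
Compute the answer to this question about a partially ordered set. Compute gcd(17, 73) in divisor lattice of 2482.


In a divisor lattice, meet = gcd (greatest common divisor).
By Euclidean algorithm or factoring: gcd(17,73) = 1


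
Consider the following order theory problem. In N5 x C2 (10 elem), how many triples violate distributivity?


Distributive law: a ^ (b v c) = (a ^ b) v (a ^ c).
Check all 10^3 = 1000 ordered triples (a,b,c).
  e.g. a=(b,0), b=(a,0), c=(c,0): lhs=(b,0) != rhs=(a,0)
  e.g. a=(b,0), b=(a,0), c=(c,1): lhs=(b,0) != rhs=(a,0)
Total violating triples: 16


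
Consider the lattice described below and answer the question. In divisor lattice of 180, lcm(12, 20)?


Join=lcm.
gcd(12,20)=4
lcm=60


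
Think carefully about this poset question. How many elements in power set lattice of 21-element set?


Power set = 2^n.
2^21 = 2097152


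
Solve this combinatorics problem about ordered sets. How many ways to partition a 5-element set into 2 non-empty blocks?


S(n,k) = k*S(n-1,k) + S(n-1,k-1).
S(4,2) = 7, S(4,1) = 1
S(5,2) = 2*7 + 1 = 14 + 1
S(5,2) = 15


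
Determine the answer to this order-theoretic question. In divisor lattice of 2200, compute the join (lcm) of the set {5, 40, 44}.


In a divisor lattice, join = lcm (least common multiple).
Compute lcm iteratively: start with first element, then lcm(current, next).
Elements: [5, 40, 44]
lcm(5,40) = 40
lcm(40,44) = 440
Final lcm = 440


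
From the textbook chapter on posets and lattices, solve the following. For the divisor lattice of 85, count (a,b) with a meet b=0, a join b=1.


Complement pair (a,b): a meet b = bottom, a join b = top.
Here: gcd(a,b)=1 and lcm(a,b)=85, i.e. a*b=85 with a,b coprime.
Pairs found: (1,85), (5,17), (17,5), (85,1)
Total ordered pairs: 4


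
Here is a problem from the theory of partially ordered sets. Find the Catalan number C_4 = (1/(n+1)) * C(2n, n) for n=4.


C(n) = C(2n, n) / (n+1).
C(8, 4) = 70
C(4) = 70 / 5 = 14


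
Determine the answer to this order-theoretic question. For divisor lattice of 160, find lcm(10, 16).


In a divisor lattice, join = lcm (least common multiple).
Compute lcm iteratively: start with first element, then lcm(current, next).
Elements: [10, 16]
lcm(10,16) = 80
Final lcm = 80


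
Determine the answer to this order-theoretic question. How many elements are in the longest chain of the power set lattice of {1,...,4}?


A chain is a totally ordered subset; we count the number of elements in a maximum chain.
Compute, for each element x, the size of the longest chain ending at x:
  {}: 1
  {1}: 2
  {2}: 2
  {3}: 2
  {4}: 2
  {1,2}: 3
  ...
A maximum chain: {} < {1} < {1,2} < {1,2,3} < {1,2,3,4}
Number of elements in the longest chain: 5


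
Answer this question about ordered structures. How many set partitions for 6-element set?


B(n) = number of set partitions of an n-element set.
B(n) satisfies the recurrence: B(n+1) = sum_k C(n,k)*B(k).
B(6) = 203


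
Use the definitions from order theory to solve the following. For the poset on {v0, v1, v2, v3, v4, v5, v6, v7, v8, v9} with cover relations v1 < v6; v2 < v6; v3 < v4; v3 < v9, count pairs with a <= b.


The order relation is {(a,b) : a <= b}, reflexive so it includes (a,a).
Examples: (v0,v0), (v1,v1), (v1,v6), (v2,v2), (v2,v6), ...
Total ordered pairs: 14


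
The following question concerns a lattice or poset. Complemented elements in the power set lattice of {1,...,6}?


An element a is complemented if some b has a meet b = bottom, a join b = top.
every subset A has complement S\A, so all elements are complemented.
Complemented elements: {}, {1}, {2}, {3}, {4}, {5}, ... (58 more)
Count: 64


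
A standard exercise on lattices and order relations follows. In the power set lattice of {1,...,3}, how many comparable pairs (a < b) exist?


A comparable pair {a,b} has a < b or b < a in the order.
Count unordered pairs where one element is strictly below the other.
Examples: {{},{1}}, {{},{2}}, {{},{3}}, {{},{1,2}}, ...
Total comparable pairs: 19


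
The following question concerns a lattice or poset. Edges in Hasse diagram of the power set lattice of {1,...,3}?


A cover relation a -< b holds when a < b with no c strictly between.
Cover relations:
  {} -< {1}
  {} -< {2}
  {} -< {3}
  {1} -< {1,2}
  {1} -< {1,3}
  {2} -< {1,2}
  {2} -< {2,3}
  {3} -< {1,3}
  ...4 more
Total: 12


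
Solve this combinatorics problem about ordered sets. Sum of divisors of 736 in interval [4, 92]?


Interval [4,92] in divisors of 736: [4, 92]
Sum = 96


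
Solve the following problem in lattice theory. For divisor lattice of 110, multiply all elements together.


Divisors of 110: [1, 2, 5, 10, 11, 22, 55, 110]
Product = n^(d(n)/2) = 110^(8/2)
Product = 146410000


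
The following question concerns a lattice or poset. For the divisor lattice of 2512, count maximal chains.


A maximal chain goes from the minimum element to a maximal element via cover relations.
Counting all min-to-max paths in the cover graph.
Total maximal chains: 5


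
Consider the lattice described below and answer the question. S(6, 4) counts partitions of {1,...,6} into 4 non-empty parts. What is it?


S(n,k) = k*S(n-1,k) + S(n-1,k-1).
S(5,4) = 10, S(5,3) = 25
S(6,4) = 4*10 + 25 = 40 + 25
S(6,4) = 65


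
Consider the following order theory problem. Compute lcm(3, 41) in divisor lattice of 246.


In a divisor lattice, join = lcm (least common multiple).
gcd(3,41) = 1
lcm(3,41) = 3*41/gcd = 123/1 = 123


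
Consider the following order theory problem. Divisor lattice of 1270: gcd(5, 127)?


Meet=gcd.
gcd(5,127)=1


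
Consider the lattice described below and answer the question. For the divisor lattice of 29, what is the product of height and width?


Height = length of longest chain minus 1; width = size of largest antichain.
A maximum chain: 1 | 29  (height 1).
A maximum antichain: {1}  (width 1).
Product = 1 * 1 = 1


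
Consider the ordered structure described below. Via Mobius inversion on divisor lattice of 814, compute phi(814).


phi(n) = n * prod_{p|n} (1 - 1/p).
Prime divisors of 814: [2, 11, 37]
phi(814) = 814 * (1 - 1/2) * (1 - 1/11) * (1 - 1/37)
phi(814) = 360


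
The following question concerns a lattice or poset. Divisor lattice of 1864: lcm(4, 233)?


Join=lcm.
gcd(4,233)=1
lcm=932


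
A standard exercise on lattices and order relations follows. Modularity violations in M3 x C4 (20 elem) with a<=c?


Modular law: if a <= c then a v (b ^ c) = (a v b) ^ c.
Check all triples (a,b,c) with a <= c among 20 elements.
This lattice is modular (diamonds M_m and their chain-products are modular).
Total violating triples: 0


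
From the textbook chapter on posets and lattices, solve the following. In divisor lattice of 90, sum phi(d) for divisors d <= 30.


Divisors of 90 up to 30: [1, 2, 3, 5, 6, 9, 10, 15, 18, 30]
phi values: [1, 1, 2, 4, 2, 6, 4, 8, 6, 8]
Sum = 42


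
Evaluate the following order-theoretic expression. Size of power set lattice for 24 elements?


Power set = 2^n.
2^24 = 16777216


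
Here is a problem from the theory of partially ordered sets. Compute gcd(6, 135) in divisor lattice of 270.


In a divisor lattice, meet = gcd (greatest common divisor).
By Euclidean algorithm or factoring: gcd(6,135) = 3


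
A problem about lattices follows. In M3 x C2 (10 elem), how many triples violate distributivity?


Distributive law: a ^ (b v c) = (a ^ b) v (a ^ c).
Check all 10^3 = 1000 ordered triples (a,b,c).
  e.g. a=(a1,0), b=(a2,0), c=(a3,0): lhs=(a1,0) != rhs=(0,0)
  e.g. a=(a1,0), b=(a2,0), c=(a3,1): lhs=(a1,0) != rhs=(0,0)
Total violating triples: 48


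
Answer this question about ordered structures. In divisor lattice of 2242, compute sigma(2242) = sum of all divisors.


sigma(n) = sum of divisors.
Divisors of 2242: [1, 2, 19, 38, 59, 118, 1121, 2242]
Sum = 3600


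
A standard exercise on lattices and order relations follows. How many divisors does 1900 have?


Divisors of 1900: [1, 2, 4, 5, 10, 19, 20, 25, 38, 50, 76, 95, 100, 190, 380, 475, 950, 1900]
Count: 18


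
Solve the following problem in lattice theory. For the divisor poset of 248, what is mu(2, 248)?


In a divisor lattice, mu(a,b) = mu(b/a) where mu is the classical Mobius function.
b/a = 248/2 = 124
Prime factorization of 124: primes [2, 31]
124 is not squarefree, so mu(124) = 0


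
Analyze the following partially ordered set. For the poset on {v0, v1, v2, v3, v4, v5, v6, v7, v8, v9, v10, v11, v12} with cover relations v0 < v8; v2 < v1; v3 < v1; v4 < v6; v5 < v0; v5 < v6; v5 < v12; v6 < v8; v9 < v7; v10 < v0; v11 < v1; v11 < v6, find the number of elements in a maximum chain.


A chain is a totally ordered subset; we count the number of elements in a maximum chain.
Compute, for each element x, the size of the longest chain ending at x:
  v2: 1
  v3: 1
  v4: 1
  v5: 1
  v9: 1
  v10: 1
  ...
A maximum chain: v5 < v0 < v8
Number of elements in the longest chain: 3


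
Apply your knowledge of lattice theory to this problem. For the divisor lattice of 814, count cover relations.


A cover relation a -< b holds when a < b with no c strictly between.
Cover relations:
  1 -< 2
  1 -< 11
  1 -< 37
  2 -< 22
  2 -< 74
  11 -< 22
  11 -< 407
  22 -< 814
  ...4 more
Total: 12


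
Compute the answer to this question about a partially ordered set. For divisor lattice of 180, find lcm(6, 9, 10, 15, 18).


In a divisor lattice, join = lcm (least common multiple).
Compute lcm iteratively: start with first element, then lcm(current, next).
Elements: [6, 9, 10, 15, 18]
lcm(6,9) = 18
lcm(18,10) = 90
lcm(90,15) = 90
lcm(90,18) = 90
Final lcm = 90


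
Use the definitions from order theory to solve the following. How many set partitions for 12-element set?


B(n) = number of set partitions of an n-element set.
B(n) satisfies the recurrence: B(n+1) = sum_k C(n,k)*B(k).
B(12) = 4213597


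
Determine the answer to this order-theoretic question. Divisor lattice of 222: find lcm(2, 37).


In a divisor lattice, join = lcm (least common multiple).
gcd(2,37) = 1
lcm(2,37) = 2*37/gcd = 74/1 = 74


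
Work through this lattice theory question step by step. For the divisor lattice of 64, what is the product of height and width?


Height = length of longest chain minus 1; width = size of largest antichain.
A maximum chain: 1 | 2 | 4 | 8 | 16 | 32 | 64  (height 6).
A maximum antichain: {1}  (width 1).
Product = 6 * 1 = 6


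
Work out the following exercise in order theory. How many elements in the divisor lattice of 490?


Divisors of 490: [1, 2, 5, 7, 10, 14, 35, 49, 70, 98, 245, 490]
Count: 12


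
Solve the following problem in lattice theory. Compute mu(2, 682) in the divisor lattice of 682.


In a divisor lattice, mu(a,b) = mu(b/a) where mu is the classical Mobius function.
b/a = 682/2 = 341
Prime factorization of 341: primes [11, 31]
341 is squarefree with 2 prime factor(s), so mu(341) = (-1)^2 = 1


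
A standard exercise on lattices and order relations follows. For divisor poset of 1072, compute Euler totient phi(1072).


phi(n) = n * prod_{p|n} (1 - 1/p).
Prime divisors of 1072: [2, 67]
phi(1072) = 1072 * (1 - 1/2) * (1 - 1/67)
phi(1072) = 528


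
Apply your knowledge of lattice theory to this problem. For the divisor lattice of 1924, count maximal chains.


A maximal chain goes from the minimum element to a maximal element via cover relations.
Counting all min-to-max paths in the cover graph.
Total maximal chains: 12


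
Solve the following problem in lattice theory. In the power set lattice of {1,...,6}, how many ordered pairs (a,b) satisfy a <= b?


The order relation is {(a,b) : a <= b}, reflexive so it includes (a,a).
Examples: ({},{}), ({},{1,2}), ({},{1,2,3}), ({},{1,2,3,4}), ({},{1,2,3,4,5}), ...
Total ordered pairs: 729


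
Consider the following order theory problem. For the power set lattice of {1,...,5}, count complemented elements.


An element a is complemented if some b has a meet b = bottom, a join b = top.
every subset A has complement S\A, so all elements are complemented.
Complemented elements: {}, {1}, {2}, {3}, {4}, {5}, ... (26 more)
Count: 32


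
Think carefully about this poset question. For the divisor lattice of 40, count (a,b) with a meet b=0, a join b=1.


Complement pair (a,b): a meet b = bottom, a join b = top.
Here: gcd(a,b)=1 and lcm(a,b)=40, i.e. a*b=40 with a,b coprime.
Pairs found: (1,40), (5,8), (8,5), (40,1)
Total ordered pairs: 4


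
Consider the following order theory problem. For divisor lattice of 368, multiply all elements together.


Divisors of 368: [1, 2, 4, 8, 16, 23, 46, 92, 184, 368]
Product = n^(d(n)/2) = 368^(10/2)
Product = 6748994797568


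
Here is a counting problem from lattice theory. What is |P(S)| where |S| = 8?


Power set = 2^n.
2^8 = 256


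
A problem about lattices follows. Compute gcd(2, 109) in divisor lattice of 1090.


In a divisor lattice, meet = gcd (greatest common divisor).
By Euclidean algorithm or factoring: gcd(2,109) = 1


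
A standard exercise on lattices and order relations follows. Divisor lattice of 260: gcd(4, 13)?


Meet=gcd.
gcd(4,13)=1


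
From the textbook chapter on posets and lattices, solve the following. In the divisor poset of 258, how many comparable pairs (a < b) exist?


A comparable pair {a,b} has a < b or b < a in the order.
Count unordered pairs where one element is strictly below the other.
Examples: {1,2}, {1,3}, {1,6}, {1,43}, ...
Total comparable pairs: 19
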